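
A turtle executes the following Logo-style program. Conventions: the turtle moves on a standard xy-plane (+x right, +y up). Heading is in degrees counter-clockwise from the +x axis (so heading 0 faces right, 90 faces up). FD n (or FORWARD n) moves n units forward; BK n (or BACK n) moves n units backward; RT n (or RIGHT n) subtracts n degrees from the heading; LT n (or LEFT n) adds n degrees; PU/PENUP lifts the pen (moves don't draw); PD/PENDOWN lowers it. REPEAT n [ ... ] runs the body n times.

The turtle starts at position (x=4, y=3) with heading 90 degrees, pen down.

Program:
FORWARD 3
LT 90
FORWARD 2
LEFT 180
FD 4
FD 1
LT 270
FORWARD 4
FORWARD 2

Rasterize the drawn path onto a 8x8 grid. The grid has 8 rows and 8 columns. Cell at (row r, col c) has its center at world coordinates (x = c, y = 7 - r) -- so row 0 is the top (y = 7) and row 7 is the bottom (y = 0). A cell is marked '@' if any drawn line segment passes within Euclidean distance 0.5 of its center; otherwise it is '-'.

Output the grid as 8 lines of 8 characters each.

Answer: --------
--@@@@@@
----@--@
----@--@
----@--@
-------@
-------@
-------@

Derivation:
Segment 0: (4,3) -> (4,6)
Segment 1: (4,6) -> (2,6)
Segment 2: (2,6) -> (6,6)
Segment 3: (6,6) -> (7,6)
Segment 4: (7,6) -> (7,2)
Segment 5: (7,2) -> (7,-0)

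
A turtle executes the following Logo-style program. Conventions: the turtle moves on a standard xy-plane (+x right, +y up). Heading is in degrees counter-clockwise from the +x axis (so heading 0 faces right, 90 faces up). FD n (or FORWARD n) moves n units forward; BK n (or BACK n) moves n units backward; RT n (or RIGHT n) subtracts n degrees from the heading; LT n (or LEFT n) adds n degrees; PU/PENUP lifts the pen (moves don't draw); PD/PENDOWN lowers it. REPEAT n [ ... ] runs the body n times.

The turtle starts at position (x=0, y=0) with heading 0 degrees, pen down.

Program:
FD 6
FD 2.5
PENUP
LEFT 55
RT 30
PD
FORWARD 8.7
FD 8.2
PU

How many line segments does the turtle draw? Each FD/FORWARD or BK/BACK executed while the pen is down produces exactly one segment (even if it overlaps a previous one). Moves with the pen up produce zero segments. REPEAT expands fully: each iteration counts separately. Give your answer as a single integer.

Answer: 4

Derivation:
Executing turtle program step by step:
Start: pos=(0,0), heading=0, pen down
FD 6: (0,0) -> (6,0) [heading=0, draw]
FD 2.5: (6,0) -> (8.5,0) [heading=0, draw]
PU: pen up
LT 55: heading 0 -> 55
RT 30: heading 55 -> 25
PD: pen down
FD 8.7: (8.5,0) -> (16.385,3.677) [heading=25, draw]
FD 8.2: (16.385,3.677) -> (23.817,7.142) [heading=25, draw]
PU: pen up
Final: pos=(23.817,7.142), heading=25, 4 segment(s) drawn
Segments drawn: 4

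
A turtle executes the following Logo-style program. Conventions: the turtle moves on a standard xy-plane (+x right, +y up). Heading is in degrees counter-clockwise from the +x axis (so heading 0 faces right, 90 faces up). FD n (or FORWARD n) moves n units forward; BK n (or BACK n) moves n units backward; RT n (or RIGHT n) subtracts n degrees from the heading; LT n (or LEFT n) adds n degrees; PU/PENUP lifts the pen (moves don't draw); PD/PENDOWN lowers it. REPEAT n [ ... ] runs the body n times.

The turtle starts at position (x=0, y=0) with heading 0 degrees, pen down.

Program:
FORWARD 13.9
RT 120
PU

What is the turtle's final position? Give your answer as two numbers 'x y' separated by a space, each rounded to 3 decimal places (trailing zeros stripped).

Executing turtle program step by step:
Start: pos=(0,0), heading=0, pen down
FD 13.9: (0,0) -> (13.9,0) [heading=0, draw]
RT 120: heading 0 -> 240
PU: pen up
Final: pos=(13.9,0), heading=240, 1 segment(s) drawn

Answer: 13.9 0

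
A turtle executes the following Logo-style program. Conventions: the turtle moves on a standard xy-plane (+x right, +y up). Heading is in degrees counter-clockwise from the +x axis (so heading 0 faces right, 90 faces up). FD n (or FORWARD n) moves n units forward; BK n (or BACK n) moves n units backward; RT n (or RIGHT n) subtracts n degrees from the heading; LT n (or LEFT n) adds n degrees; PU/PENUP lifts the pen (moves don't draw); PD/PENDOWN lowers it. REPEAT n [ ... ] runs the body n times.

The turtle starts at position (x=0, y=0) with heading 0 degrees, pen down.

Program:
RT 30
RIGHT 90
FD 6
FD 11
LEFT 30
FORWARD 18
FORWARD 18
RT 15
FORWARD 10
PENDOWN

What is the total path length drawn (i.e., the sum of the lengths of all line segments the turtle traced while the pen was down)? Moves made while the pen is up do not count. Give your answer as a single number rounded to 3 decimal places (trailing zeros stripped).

Answer: 63

Derivation:
Executing turtle program step by step:
Start: pos=(0,0), heading=0, pen down
RT 30: heading 0 -> 330
RT 90: heading 330 -> 240
FD 6: (0,0) -> (-3,-5.196) [heading=240, draw]
FD 11: (-3,-5.196) -> (-8.5,-14.722) [heading=240, draw]
LT 30: heading 240 -> 270
FD 18: (-8.5,-14.722) -> (-8.5,-32.722) [heading=270, draw]
FD 18: (-8.5,-32.722) -> (-8.5,-50.722) [heading=270, draw]
RT 15: heading 270 -> 255
FD 10: (-8.5,-50.722) -> (-11.088,-60.382) [heading=255, draw]
PD: pen down
Final: pos=(-11.088,-60.382), heading=255, 5 segment(s) drawn

Segment lengths:
  seg 1: (0,0) -> (-3,-5.196), length = 6
  seg 2: (-3,-5.196) -> (-8.5,-14.722), length = 11
  seg 3: (-8.5,-14.722) -> (-8.5,-32.722), length = 18
  seg 4: (-8.5,-32.722) -> (-8.5,-50.722), length = 18
  seg 5: (-8.5,-50.722) -> (-11.088,-60.382), length = 10
Total = 63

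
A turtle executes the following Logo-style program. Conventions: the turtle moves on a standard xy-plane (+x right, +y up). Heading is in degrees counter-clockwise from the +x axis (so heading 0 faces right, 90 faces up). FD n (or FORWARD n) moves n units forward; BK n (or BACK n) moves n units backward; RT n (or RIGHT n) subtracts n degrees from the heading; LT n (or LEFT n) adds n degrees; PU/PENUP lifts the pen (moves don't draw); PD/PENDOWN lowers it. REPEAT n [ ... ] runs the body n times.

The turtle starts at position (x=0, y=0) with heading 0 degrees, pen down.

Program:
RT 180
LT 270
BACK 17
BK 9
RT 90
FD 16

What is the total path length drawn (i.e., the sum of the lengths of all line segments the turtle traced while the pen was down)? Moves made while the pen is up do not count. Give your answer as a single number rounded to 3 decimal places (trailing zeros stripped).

Executing turtle program step by step:
Start: pos=(0,0), heading=0, pen down
RT 180: heading 0 -> 180
LT 270: heading 180 -> 90
BK 17: (0,0) -> (0,-17) [heading=90, draw]
BK 9: (0,-17) -> (0,-26) [heading=90, draw]
RT 90: heading 90 -> 0
FD 16: (0,-26) -> (16,-26) [heading=0, draw]
Final: pos=(16,-26), heading=0, 3 segment(s) drawn

Segment lengths:
  seg 1: (0,0) -> (0,-17), length = 17
  seg 2: (0,-17) -> (0,-26), length = 9
  seg 3: (0,-26) -> (16,-26), length = 16
Total = 42

Answer: 42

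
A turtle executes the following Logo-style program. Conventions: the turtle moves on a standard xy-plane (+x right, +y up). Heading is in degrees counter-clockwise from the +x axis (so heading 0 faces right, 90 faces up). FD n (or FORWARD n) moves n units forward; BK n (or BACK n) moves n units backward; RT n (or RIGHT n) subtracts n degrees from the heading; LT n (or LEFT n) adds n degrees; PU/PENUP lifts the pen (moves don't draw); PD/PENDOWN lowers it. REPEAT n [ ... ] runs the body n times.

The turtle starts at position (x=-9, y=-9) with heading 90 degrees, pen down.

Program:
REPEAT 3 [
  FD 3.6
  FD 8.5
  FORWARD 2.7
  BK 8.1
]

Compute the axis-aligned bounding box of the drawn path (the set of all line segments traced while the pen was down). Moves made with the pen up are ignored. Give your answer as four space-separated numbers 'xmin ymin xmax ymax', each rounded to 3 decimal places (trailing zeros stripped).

Executing turtle program step by step:
Start: pos=(-9,-9), heading=90, pen down
REPEAT 3 [
  -- iteration 1/3 --
  FD 3.6: (-9,-9) -> (-9,-5.4) [heading=90, draw]
  FD 8.5: (-9,-5.4) -> (-9,3.1) [heading=90, draw]
  FD 2.7: (-9,3.1) -> (-9,5.8) [heading=90, draw]
  BK 8.1: (-9,5.8) -> (-9,-2.3) [heading=90, draw]
  -- iteration 2/3 --
  FD 3.6: (-9,-2.3) -> (-9,1.3) [heading=90, draw]
  FD 8.5: (-9,1.3) -> (-9,9.8) [heading=90, draw]
  FD 2.7: (-9,9.8) -> (-9,12.5) [heading=90, draw]
  BK 8.1: (-9,12.5) -> (-9,4.4) [heading=90, draw]
  -- iteration 3/3 --
  FD 3.6: (-9,4.4) -> (-9,8) [heading=90, draw]
  FD 8.5: (-9,8) -> (-9,16.5) [heading=90, draw]
  FD 2.7: (-9,16.5) -> (-9,19.2) [heading=90, draw]
  BK 8.1: (-9,19.2) -> (-9,11.1) [heading=90, draw]
]
Final: pos=(-9,11.1), heading=90, 12 segment(s) drawn

Segment endpoints: x in {-9}, y in {-9, -5.4, -2.3, 1.3, 3.1, 4.4, 5.8, 8, 9.8, 11.1, 12.5, 16.5, 19.2}
xmin=-9, ymin=-9, xmax=-9, ymax=19.2

Answer: -9 -9 -9 19.2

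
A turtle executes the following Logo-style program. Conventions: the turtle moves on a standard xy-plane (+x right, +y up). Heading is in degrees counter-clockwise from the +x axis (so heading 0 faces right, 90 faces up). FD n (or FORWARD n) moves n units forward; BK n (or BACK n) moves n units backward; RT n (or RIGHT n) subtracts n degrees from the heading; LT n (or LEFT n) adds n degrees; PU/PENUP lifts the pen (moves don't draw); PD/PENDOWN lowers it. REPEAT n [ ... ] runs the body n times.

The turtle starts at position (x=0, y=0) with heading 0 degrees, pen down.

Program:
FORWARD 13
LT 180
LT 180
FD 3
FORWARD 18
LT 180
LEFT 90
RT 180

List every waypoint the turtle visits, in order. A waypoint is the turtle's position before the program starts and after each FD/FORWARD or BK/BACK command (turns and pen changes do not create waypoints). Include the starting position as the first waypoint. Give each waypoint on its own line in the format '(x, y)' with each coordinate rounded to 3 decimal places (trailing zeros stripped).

Executing turtle program step by step:
Start: pos=(0,0), heading=0, pen down
FD 13: (0,0) -> (13,0) [heading=0, draw]
LT 180: heading 0 -> 180
LT 180: heading 180 -> 0
FD 3: (13,0) -> (16,0) [heading=0, draw]
FD 18: (16,0) -> (34,0) [heading=0, draw]
LT 180: heading 0 -> 180
LT 90: heading 180 -> 270
RT 180: heading 270 -> 90
Final: pos=(34,0), heading=90, 3 segment(s) drawn
Waypoints (4 total):
(0, 0)
(13, 0)
(16, 0)
(34, 0)

Answer: (0, 0)
(13, 0)
(16, 0)
(34, 0)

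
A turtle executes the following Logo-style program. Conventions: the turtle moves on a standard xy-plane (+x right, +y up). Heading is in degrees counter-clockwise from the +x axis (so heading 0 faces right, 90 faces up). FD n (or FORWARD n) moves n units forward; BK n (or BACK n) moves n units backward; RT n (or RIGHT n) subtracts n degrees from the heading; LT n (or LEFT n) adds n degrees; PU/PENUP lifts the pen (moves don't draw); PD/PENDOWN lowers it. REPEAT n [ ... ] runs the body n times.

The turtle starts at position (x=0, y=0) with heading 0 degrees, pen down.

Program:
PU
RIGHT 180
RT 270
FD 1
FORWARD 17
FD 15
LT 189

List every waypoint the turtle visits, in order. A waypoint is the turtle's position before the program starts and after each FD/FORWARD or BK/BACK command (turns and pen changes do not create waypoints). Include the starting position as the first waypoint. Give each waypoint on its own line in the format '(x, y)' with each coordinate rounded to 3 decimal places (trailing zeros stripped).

Answer: (0, 0)
(0, -1)
(0, -18)
(0, -33)

Derivation:
Executing turtle program step by step:
Start: pos=(0,0), heading=0, pen down
PU: pen up
RT 180: heading 0 -> 180
RT 270: heading 180 -> 270
FD 1: (0,0) -> (0,-1) [heading=270, move]
FD 17: (0,-1) -> (0,-18) [heading=270, move]
FD 15: (0,-18) -> (0,-33) [heading=270, move]
LT 189: heading 270 -> 99
Final: pos=(0,-33), heading=99, 0 segment(s) drawn
Waypoints (4 total):
(0, 0)
(0, -1)
(0, -18)
(0, -33)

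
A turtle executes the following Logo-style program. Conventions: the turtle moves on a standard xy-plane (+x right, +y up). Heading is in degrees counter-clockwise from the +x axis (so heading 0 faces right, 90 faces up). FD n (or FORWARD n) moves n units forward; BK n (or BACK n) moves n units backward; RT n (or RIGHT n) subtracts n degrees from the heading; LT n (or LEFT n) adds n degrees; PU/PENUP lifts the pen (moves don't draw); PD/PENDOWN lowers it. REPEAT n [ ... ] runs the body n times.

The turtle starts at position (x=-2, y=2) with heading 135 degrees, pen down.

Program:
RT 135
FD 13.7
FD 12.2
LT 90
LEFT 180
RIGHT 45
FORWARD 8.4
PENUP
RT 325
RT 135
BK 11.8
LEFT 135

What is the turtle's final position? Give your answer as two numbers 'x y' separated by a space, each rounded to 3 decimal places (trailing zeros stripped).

Answer: 24.729 -13.606

Derivation:
Executing turtle program step by step:
Start: pos=(-2,2), heading=135, pen down
RT 135: heading 135 -> 0
FD 13.7: (-2,2) -> (11.7,2) [heading=0, draw]
FD 12.2: (11.7,2) -> (23.9,2) [heading=0, draw]
LT 90: heading 0 -> 90
LT 180: heading 90 -> 270
RT 45: heading 270 -> 225
FD 8.4: (23.9,2) -> (17.96,-3.94) [heading=225, draw]
PU: pen up
RT 325: heading 225 -> 260
RT 135: heading 260 -> 125
BK 11.8: (17.96,-3.94) -> (24.729,-13.606) [heading=125, move]
LT 135: heading 125 -> 260
Final: pos=(24.729,-13.606), heading=260, 3 segment(s) drawn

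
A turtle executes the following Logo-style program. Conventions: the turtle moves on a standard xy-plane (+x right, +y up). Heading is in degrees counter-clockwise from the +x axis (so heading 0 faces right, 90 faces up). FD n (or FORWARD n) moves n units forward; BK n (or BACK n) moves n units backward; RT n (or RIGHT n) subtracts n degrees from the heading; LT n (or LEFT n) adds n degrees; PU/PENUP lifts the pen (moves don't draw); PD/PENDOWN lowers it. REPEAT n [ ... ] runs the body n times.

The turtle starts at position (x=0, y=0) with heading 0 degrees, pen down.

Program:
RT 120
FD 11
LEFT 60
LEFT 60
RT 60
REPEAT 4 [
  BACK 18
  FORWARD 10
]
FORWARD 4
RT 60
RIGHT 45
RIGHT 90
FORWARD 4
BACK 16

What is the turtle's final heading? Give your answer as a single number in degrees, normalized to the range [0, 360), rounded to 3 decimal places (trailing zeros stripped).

Executing turtle program step by step:
Start: pos=(0,0), heading=0, pen down
RT 120: heading 0 -> 240
FD 11: (0,0) -> (-5.5,-9.526) [heading=240, draw]
LT 60: heading 240 -> 300
LT 60: heading 300 -> 0
RT 60: heading 0 -> 300
REPEAT 4 [
  -- iteration 1/4 --
  BK 18: (-5.5,-9.526) -> (-14.5,6.062) [heading=300, draw]
  FD 10: (-14.5,6.062) -> (-9.5,-2.598) [heading=300, draw]
  -- iteration 2/4 --
  BK 18: (-9.5,-2.598) -> (-18.5,12.99) [heading=300, draw]
  FD 10: (-18.5,12.99) -> (-13.5,4.33) [heading=300, draw]
  -- iteration 3/4 --
  BK 18: (-13.5,4.33) -> (-22.5,19.919) [heading=300, draw]
  FD 10: (-22.5,19.919) -> (-17.5,11.258) [heading=300, draw]
  -- iteration 4/4 --
  BK 18: (-17.5,11.258) -> (-26.5,26.847) [heading=300, draw]
  FD 10: (-26.5,26.847) -> (-21.5,18.187) [heading=300, draw]
]
FD 4: (-21.5,18.187) -> (-19.5,14.722) [heading=300, draw]
RT 60: heading 300 -> 240
RT 45: heading 240 -> 195
RT 90: heading 195 -> 105
FD 4: (-19.5,14.722) -> (-20.535,18.586) [heading=105, draw]
BK 16: (-20.535,18.586) -> (-16.394,3.131) [heading=105, draw]
Final: pos=(-16.394,3.131), heading=105, 12 segment(s) drawn

Answer: 105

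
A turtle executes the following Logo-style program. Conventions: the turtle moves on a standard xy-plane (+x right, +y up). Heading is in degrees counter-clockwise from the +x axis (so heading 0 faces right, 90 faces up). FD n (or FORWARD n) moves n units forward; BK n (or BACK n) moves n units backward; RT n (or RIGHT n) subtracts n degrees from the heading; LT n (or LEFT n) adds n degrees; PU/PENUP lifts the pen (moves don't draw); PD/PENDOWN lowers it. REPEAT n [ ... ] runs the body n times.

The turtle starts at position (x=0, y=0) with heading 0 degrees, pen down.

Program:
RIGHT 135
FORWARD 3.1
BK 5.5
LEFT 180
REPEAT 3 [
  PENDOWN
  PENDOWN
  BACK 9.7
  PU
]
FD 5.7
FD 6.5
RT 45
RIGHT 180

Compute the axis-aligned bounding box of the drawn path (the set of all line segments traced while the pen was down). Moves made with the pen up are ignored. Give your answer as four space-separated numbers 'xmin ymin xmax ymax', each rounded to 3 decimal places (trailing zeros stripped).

Answer: -18.88 -18.88 1.697 1.697

Derivation:
Executing turtle program step by step:
Start: pos=(0,0), heading=0, pen down
RT 135: heading 0 -> 225
FD 3.1: (0,0) -> (-2.192,-2.192) [heading=225, draw]
BK 5.5: (-2.192,-2.192) -> (1.697,1.697) [heading=225, draw]
LT 180: heading 225 -> 45
REPEAT 3 [
  -- iteration 1/3 --
  PD: pen down
  PD: pen down
  BK 9.7: (1.697,1.697) -> (-5.162,-5.162) [heading=45, draw]
  PU: pen up
  -- iteration 2/3 --
  PD: pen down
  PD: pen down
  BK 9.7: (-5.162,-5.162) -> (-12.021,-12.021) [heading=45, draw]
  PU: pen up
  -- iteration 3/3 --
  PD: pen down
  PD: pen down
  BK 9.7: (-12.021,-12.021) -> (-18.88,-18.88) [heading=45, draw]
  PU: pen up
]
FD 5.7: (-18.88,-18.88) -> (-14.849,-14.849) [heading=45, move]
FD 6.5: (-14.849,-14.849) -> (-10.253,-10.253) [heading=45, move]
RT 45: heading 45 -> 0
RT 180: heading 0 -> 180
Final: pos=(-10.253,-10.253), heading=180, 5 segment(s) drawn

Segment endpoints: x in {-18.88, -12.021, -5.162, -2.192, 0, 1.697}, y in {-18.88, -12.021, -5.162, -2.192, 0, 1.697}
xmin=-18.88, ymin=-18.88, xmax=1.697, ymax=1.697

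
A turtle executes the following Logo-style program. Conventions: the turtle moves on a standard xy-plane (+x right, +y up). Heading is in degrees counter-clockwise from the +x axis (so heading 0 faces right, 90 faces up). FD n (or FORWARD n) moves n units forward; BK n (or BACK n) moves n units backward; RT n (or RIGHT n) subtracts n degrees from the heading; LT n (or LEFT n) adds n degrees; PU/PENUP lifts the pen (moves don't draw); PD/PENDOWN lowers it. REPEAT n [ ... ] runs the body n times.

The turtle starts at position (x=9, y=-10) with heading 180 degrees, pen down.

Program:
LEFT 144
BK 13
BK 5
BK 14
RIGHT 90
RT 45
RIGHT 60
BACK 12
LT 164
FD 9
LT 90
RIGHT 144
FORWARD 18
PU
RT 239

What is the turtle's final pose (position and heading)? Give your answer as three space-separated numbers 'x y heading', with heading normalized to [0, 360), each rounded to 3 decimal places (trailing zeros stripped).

Executing turtle program step by step:
Start: pos=(9,-10), heading=180, pen down
LT 144: heading 180 -> 324
BK 13: (9,-10) -> (-1.517,-2.359) [heading=324, draw]
BK 5: (-1.517,-2.359) -> (-5.562,0.58) [heading=324, draw]
BK 14: (-5.562,0.58) -> (-16.889,8.809) [heading=324, draw]
RT 90: heading 324 -> 234
RT 45: heading 234 -> 189
RT 60: heading 189 -> 129
BK 12: (-16.889,8.809) -> (-9.337,-0.517) [heading=129, draw]
LT 164: heading 129 -> 293
FD 9: (-9.337,-0.517) -> (-5.82,-8.801) [heading=293, draw]
LT 90: heading 293 -> 23
RT 144: heading 23 -> 239
FD 18: (-5.82,-8.801) -> (-15.091,-24.23) [heading=239, draw]
PU: pen up
RT 239: heading 239 -> 0
Final: pos=(-15.091,-24.23), heading=0, 6 segment(s) drawn

Answer: -15.091 -24.23 0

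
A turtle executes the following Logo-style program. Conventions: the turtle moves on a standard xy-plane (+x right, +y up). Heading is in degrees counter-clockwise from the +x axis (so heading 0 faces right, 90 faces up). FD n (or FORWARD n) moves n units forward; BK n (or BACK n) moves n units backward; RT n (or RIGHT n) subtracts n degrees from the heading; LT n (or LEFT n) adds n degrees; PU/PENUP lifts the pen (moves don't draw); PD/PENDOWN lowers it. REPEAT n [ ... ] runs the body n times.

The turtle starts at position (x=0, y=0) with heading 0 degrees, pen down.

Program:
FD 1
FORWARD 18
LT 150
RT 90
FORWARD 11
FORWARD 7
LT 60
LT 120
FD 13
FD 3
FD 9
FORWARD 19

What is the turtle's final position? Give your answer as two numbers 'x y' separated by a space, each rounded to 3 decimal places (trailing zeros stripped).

Executing turtle program step by step:
Start: pos=(0,0), heading=0, pen down
FD 1: (0,0) -> (1,0) [heading=0, draw]
FD 18: (1,0) -> (19,0) [heading=0, draw]
LT 150: heading 0 -> 150
RT 90: heading 150 -> 60
FD 11: (19,0) -> (24.5,9.526) [heading=60, draw]
FD 7: (24.5,9.526) -> (28,15.588) [heading=60, draw]
LT 60: heading 60 -> 120
LT 120: heading 120 -> 240
FD 13: (28,15.588) -> (21.5,4.33) [heading=240, draw]
FD 3: (21.5,4.33) -> (20,1.732) [heading=240, draw]
FD 9: (20,1.732) -> (15.5,-6.062) [heading=240, draw]
FD 19: (15.5,-6.062) -> (6,-22.517) [heading=240, draw]
Final: pos=(6,-22.517), heading=240, 8 segment(s) drawn

Answer: 6 -22.517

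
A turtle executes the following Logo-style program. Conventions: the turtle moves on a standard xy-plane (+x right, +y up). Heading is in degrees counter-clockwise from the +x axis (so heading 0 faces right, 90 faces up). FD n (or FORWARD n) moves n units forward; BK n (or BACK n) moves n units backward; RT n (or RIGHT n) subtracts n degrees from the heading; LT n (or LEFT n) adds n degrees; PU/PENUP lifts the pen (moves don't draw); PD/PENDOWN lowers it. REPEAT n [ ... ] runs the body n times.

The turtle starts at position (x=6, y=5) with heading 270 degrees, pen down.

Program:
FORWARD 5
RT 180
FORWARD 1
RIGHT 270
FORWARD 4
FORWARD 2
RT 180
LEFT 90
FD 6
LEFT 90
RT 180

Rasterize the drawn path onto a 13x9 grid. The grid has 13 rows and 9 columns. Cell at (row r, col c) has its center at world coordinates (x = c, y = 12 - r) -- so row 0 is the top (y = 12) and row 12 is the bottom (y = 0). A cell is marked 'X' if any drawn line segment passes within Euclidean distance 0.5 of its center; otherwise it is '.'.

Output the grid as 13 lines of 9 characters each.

Segment 0: (6,5) -> (6,0)
Segment 1: (6,0) -> (6,1)
Segment 2: (6,1) -> (2,1)
Segment 3: (2,1) -> (-0,1)
Segment 4: (-0,1) -> (-0,7)

Answer: .........
.........
.........
.........
.........
X........
X........
X.....X..
X.....X..
X.....X..
X.....X..
XXXXXXX..
......X..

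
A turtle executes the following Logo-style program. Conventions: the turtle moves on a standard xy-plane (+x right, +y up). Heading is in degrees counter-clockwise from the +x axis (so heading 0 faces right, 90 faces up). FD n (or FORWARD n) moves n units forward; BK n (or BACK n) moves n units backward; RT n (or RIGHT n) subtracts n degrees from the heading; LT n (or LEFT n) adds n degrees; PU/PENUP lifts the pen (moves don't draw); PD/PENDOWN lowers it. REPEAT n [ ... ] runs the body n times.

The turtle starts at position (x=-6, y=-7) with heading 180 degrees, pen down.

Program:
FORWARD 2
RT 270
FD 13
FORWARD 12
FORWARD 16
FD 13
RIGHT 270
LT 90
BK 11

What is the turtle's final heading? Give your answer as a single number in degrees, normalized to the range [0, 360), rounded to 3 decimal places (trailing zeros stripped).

Executing turtle program step by step:
Start: pos=(-6,-7), heading=180, pen down
FD 2: (-6,-7) -> (-8,-7) [heading=180, draw]
RT 270: heading 180 -> 270
FD 13: (-8,-7) -> (-8,-20) [heading=270, draw]
FD 12: (-8,-20) -> (-8,-32) [heading=270, draw]
FD 16: (-8,-32) -> (-8,-48) [heading=270, draw]
FD 13: (-8,-48) -> (-8,-61) [heading=270, draw]
RT 270: heading 270 -> 0
LT 90: heading 0 -> 90
BK 11: (-8,-61) -> (-8,-72) [heading=90, draw]
Final: pos=(-8,-72), heading=90, 6 segment(s) drawn

Answer: 90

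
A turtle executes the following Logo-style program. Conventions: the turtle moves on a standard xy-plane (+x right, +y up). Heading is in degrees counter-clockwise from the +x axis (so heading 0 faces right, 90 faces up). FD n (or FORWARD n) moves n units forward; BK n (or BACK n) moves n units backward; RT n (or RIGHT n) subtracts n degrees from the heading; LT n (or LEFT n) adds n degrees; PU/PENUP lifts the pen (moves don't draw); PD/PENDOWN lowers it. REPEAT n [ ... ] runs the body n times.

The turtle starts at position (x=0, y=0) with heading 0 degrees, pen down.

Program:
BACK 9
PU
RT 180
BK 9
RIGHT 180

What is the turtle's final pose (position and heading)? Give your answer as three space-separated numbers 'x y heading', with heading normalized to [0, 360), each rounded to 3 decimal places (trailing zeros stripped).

Answer: 0 0 0

Derivation:
Executing turtle program step by step:
Start: pos=(0,0), heading=0, pen down
BK 9: (0,0) -> (-9,0) [heading=0, draw]
PU: pen up
RT 180: heading 0 -> 180
BK 9: (-9,0) -> (0,0) [heading=180, move]
RT 180: heading 180 -> 0
Final: pos=(0,0), heading=0, 1 segment(s) drawn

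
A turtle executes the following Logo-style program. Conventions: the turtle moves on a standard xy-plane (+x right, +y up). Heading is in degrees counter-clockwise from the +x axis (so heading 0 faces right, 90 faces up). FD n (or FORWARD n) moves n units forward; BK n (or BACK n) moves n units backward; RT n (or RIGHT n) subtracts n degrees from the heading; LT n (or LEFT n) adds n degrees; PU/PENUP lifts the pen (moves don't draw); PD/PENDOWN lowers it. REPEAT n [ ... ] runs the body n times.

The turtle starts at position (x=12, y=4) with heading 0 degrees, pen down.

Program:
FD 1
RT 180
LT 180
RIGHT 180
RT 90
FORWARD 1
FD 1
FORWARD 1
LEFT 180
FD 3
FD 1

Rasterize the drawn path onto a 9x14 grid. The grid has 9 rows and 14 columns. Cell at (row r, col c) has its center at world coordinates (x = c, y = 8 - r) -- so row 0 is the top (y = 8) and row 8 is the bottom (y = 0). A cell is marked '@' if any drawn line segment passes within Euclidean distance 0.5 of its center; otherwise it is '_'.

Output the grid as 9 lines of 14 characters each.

Segment 0: (12,4) -> (13,4)
Segment 1: (13,4) -> (13,5)
Segment 2: (13,5) -> (13,6)
Segment 3: (13,6) -> (13,7)
Segment 4: (13,7) -> (13,4)
Segment 5: (13,4) -> (13,3)

Answer: ______________
_____________@
_____________@
_____________@
____________@@
_____________@
______________
______________
______________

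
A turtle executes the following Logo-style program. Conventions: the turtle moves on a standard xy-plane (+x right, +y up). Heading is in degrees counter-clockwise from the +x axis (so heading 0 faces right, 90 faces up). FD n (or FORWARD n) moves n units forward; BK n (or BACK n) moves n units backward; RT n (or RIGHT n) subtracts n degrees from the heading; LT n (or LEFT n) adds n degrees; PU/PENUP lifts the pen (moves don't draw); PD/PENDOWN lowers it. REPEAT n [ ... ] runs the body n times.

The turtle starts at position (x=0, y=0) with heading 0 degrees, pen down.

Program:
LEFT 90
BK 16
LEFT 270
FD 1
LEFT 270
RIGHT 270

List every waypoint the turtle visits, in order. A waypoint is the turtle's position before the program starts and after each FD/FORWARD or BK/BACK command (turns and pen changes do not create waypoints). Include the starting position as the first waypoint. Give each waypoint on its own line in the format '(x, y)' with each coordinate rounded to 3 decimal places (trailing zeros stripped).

Answer: (0, 0)
(0, -16)
(1, -16)

Derivation:
Executing turtle program step by step:
Start: pos=(0,0), heading=0, pen down
LT 90: heading 0 -> 90
BK 16: (0,0) -> (0,-16) [heading=90, draw]
LT 270: heading 90 -> 0
FD 1: (0,-16) -> (1,-16) [heading=0, draw]
LT 270: heading 0 -> 270
RT 270: heading 270 -> 0
Final: pos=(1,-16), heading=0, 2 segment(s) drawn
Waypoints (3 total):
(0, 0)
(0, -16)
(1, -16)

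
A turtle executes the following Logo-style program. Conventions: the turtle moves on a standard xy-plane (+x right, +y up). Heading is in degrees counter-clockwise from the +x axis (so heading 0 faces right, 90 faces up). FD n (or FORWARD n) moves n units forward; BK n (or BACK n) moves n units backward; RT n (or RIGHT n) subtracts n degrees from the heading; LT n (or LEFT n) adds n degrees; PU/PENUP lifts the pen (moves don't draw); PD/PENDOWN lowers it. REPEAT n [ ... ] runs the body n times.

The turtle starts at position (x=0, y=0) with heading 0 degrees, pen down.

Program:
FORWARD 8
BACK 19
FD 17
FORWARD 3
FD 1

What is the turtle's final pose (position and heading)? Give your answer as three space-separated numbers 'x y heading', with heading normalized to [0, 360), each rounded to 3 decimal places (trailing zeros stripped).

Answer: 10 0 0

Derivation:
Executing turtle program step by step:
Start: pos=(0,0), heading=0, pen down
FD 8: (0,0) -> (8,0) [heading=0, draw]
BK 19: (8,0) -> (-11,0) [heading=0, draw]
FD 17: (-11,0) -> (6,0) [heading=0, draw]
FD 3: (6,0) -> (9,0) [heading=0, draw]
FD 1: (9,0) -> (10,0) [heading=0, draw]
Final: pos=(10,0), heading=0, 5 segment(s) drawn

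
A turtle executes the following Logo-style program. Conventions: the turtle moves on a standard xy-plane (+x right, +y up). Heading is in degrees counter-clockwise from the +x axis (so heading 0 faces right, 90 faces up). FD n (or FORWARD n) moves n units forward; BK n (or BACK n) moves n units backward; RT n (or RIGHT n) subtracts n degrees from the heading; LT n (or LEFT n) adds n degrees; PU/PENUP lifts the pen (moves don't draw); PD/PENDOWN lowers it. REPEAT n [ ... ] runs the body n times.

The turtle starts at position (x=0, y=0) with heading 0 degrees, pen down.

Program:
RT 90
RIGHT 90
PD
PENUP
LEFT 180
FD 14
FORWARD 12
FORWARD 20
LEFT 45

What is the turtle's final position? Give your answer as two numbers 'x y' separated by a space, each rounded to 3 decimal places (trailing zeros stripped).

Executing turtle program step by step:
Start: pos=(0,0), heading=0, pen down
RT 90: heading 0 -> 270
RT 90: heading 270 -> 180
PD: pen down
PU: pen up
LT 180: heading 180 -> 0
FD 14: (0,0) -> (14,0) [heading=0, move]
FD 12: (14,0) -> (26,0) [heading=0, move]
FD 20: (26,0) -> (46,0) [heading=0, move]
LT 45: heading 0 -> 45
Final: pos=(46,0), heading=45, 0 segment(s) drawn

Answer: 46 0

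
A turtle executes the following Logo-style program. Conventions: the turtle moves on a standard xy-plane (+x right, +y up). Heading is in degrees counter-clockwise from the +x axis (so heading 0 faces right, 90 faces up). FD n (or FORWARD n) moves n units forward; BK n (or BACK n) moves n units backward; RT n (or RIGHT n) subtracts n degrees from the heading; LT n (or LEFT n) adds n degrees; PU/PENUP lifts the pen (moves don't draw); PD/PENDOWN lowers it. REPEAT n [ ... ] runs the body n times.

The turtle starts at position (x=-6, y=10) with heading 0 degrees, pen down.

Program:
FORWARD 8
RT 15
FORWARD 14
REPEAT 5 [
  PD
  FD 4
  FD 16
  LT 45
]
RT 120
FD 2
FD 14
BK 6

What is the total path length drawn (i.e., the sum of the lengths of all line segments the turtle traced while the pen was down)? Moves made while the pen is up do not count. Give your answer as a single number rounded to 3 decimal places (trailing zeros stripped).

Answer: 144

Derivation:
Executing turtle program step by step:
Start: pos=(-6,10), heading=0, pen down
FD 8: (-6,10) -> (2,10) [heading=0, draw]
RT 15: heading 0 -> 345
FD 14: (2,10) -> (15.523,6.377) [heading=345, draw]
REPEAT 5 [
  -- iteration 1/5 --
  PD: pen down
  FD 4: (15.523,6.377) -> (19.387,5.341) [heading=345, draw]
  FD 16: (19.387,5.341) -> (34.841,1.2) [heading=345, draw]
  LT 45: heading 345 -> 30
  -- iteration 2/5 --
  PD: pen down
  FD 4: (34.841,1.2) -> (38.306,3.2) [heading=30, draw]
  FD 16: (38.306,3.2) -> (52.162,11.2) [heading=30, draw]
  LT 45: heading 30 -> 75
  -- iteration 3/5 --
  PD: pen down
  FD 4: (52.162,11.2) -> (53.197,15.064) [heading=75, draw]
  FD 16: (53.197,15.064) -> (57.338,30.519) [heading=75, draw]
  LT 45: heading 75 -> 120
  -- iteration 4/5 --
  PD: pen down
  FD 4: (57.338,30.519) -> (55.338,33.983) [heading=120, draw]
  FD 16: (55.338,33.983) -> (47.338,47.839) [heading=120, draw]
  LT 45: heading 120 -> 165
  -- iteration 5/5 --
  PD: pen down
  FD 4: (47.338,47.839) -> (43.475,48.874) [heading=165, draw]
  FD 16: (43.475,48.874) -> (28.02,53.016) [heading=165, draw]
  LT 45: heading 165 -> 210
]
RT 120: heading 210 -> 90
FD 2: (28.02,53.016) -> (28.02,55.016) [heading=90, draw]
FD 14: (28.02,55.016) -> (28.02,69.016) [heading=90, draw]
BK 6: (28.02,69.016) -> (28.02,63.016) [heading=90, draw]
Final: pos=(28.02,63.016), heading=90, 15 segment(s) drawn

Segment lengths:
  seg 1: (-6,10) -> (2,10), length = 8
  seg 2: (2,10) -> (15.523,6.377), length = 14
  seg 3: (15.523,6.377) -> (19.387,5.341), length = 4
  seg 4: (19.387,5.341) -> (34.841,1.2), length = 16
  seg 5: (34.841,1.2) -> (38.306,3.2), length = 4
  seg 6: (38.306,3.2) -> (52.162,11.2), length = 16
  seg 7: (52.162,11.2) -> (53.197,15.064), length = 4
  seg 8: (53.197,15.064) -> (57.338,30.519), length = 16
  seg 9: (57.338,30.519) -> (55.338,33.983), length = 4
  seg 10: (55.338,33.983) -> (47.338,47.839), length = 16
  seg 11: (47.338,47.839) -> (43.475,48.874), length = 4
  seg 12: (43.475,48.874) -> (28.02,53.016), length = 16
  seg 13: (28.02,53.016) -> (28.02,55.016), length = 2
  seg 14: (28.02,55.016) -> (28.02,69.016), length = 14
  seg 15: (28.02,69.016) -> (28.02,63.016), length = 6
Total = 144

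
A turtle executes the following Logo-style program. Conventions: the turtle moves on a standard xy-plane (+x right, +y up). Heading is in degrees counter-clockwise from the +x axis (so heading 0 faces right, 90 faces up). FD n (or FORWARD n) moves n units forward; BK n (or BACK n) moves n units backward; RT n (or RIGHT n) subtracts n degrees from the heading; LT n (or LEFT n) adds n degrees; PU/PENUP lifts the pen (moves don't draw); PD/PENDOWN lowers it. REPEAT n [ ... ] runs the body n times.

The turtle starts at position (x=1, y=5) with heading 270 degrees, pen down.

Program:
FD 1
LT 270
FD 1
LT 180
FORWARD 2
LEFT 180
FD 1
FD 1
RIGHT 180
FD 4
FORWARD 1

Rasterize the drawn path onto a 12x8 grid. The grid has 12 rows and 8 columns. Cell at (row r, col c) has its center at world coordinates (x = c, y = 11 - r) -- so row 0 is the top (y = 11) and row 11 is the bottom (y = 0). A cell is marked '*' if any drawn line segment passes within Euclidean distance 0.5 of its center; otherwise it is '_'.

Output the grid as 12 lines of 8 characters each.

Answer: ________
________
________
________
________
________
_*______
******__
________
________
________
________

Derivation:
Segment 0: (1,5) -> (1,4)
Segment 1: (1,4) -> (-0,4)
Segment 2: (-0,4) -> (2,4)
Segment 3: (2,4) -> (1,4)
Segment 4: (1,4) -> (-0,4)
Segment 5: (-0,4) -> (4,4)
Segment 6: (4,4) -> (5,4)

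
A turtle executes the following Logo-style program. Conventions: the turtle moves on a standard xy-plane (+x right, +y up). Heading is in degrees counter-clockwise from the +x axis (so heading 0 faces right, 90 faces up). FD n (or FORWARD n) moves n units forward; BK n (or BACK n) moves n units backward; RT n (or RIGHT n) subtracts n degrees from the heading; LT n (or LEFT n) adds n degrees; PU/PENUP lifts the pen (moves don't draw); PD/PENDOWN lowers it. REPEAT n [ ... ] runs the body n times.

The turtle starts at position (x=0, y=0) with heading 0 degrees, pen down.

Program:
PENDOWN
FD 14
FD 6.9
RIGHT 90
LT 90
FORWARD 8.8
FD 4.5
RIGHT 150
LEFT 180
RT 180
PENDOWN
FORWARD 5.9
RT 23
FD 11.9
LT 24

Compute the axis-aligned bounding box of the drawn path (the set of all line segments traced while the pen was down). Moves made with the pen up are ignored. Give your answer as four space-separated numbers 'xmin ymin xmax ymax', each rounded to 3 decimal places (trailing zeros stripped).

Answer: 0 -4.4 34.2 0

Derivation:
Executing turtle program step by step:
Start: pos=(0,0), heading=0, pen down
PD: pen down
FD 14: (0,0) -> (14,0) [heading=0, draw]
FD 6.9: (14,0) -> (20.9,0) [heading=0, draw]
RT 90: heading 0 -> 270
LT 90: heading 270 -> 0
FD 8.8: (20.9,0) -> (29.7,0) [heading=0, draw]
FD 4.5: (29.7,0) -> (34.2,0) [heading=0, draw]
RT 150: heading 0 -> 210
LT 180: heading 210 -> 30
RT 180: heading 30 -> 210
PD: pen down
FD 5.9: (34.2,0) -> (29.09,-2.95) [heading=210, draw]
RT 23: heading 210 -> 187
FD 11.9: (29.09,-2.95) -> (17.279,-4.4) [heading=187, draw]
LT 24: heading 187 -> 211
Final: pos=(17.279,-4.4), heading=211, 6 segment(s) drawn

Segment endpoints: x in {0, 14, 17.279, 20.9, 29.09, 29.7, 34.2}, y in {-4.4, -2.95, 0}
xmin=0, ymin=-4.4, xmax=34.2, ymax=0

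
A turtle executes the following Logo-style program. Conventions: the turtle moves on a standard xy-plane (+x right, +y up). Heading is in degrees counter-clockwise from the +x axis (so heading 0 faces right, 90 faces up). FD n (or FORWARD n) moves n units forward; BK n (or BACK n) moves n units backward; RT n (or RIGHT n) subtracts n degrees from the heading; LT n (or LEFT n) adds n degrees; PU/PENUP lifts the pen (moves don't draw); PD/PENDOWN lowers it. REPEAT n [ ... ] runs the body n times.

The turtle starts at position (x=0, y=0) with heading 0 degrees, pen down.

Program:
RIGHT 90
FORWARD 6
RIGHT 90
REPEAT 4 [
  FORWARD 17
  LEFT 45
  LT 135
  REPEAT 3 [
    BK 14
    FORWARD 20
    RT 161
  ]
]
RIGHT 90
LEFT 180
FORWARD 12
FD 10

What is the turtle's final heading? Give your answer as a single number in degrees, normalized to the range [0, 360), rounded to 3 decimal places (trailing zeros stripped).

Answer: 138

Derivation:
Executing turtle program step by step:
Start: pos=(0,0), heading=0, pen down
RT 90: heading 0 -> 270
FD 6: (0,0) -> (0,-6) [heading=270, draw]
RT 90: heading 270 -> 180
REPEAT 4 [
  -- iteration 1/4 --
  FD 17: (0,-6) -> (-17,-6) [heading=180, draw]
  LT 45: heading 180 -> 225
  LT 135: heading 225 -> 0
  REPEAT 3 [
    -- iteration 1/3 --
    BK 14: (-17,-6) -> (-31,-6) [heading=0, draw]
    FD 20: (-31,-6) -> (-11,-6) [heading=0, draw]
    RT 161: heading 0 -> 199
    -- iteration 2/3 --
    BK 14: (-11,-6) -> (2.237,-1.442) [heading=199, draw]
    FD 20: (2.237,-1.442) -> (-16.673,-7.953) [heading=199, draw]
    RT 161: heading 199 -> 38
    -- iteration 3/3 --
    BK 14: (-16.673,-7.953) -> (-27.705,-16.573) [heading=38, draw]
    FD 20: (-27.705,-16.573) -> (-11.945,-4.259) [heading=38, draw]
    RT 161: heading 38 -> 237
  ]
  -- iteration 2/4 --
  FD 17: (-11.945,-4.259) -> (-21.204,-18.517) [heading=237, draw]
  LT 45: heading 237 -> 282
  LT 135: heading 282 -> 57
  REPEAT 3 [
    -- iteration 1/3 --
    BK 14: (-21.204,-18.517) -> (-28.829,-30.258) [heading=57, draw]
    FD 20: (-28.829,-30.258) -> (-17.936,-13.485) [heading=57, draw]
    RT 161: heading 57 -> 256
    -- iteration 2/3 --
    BK 14: (-17.936,-13.485) -> (-14.549,0.099) [heading=256, draw]
    FD 20: (-14.549,0.099) -> (-19.388,-19.307) [heading=256, draw]
    RT 161: heading 256 -> 95
    -- iteration 3/3 --
    BK 14: (-19.388,-19.307) -> (-18.167,-33.253) [heading=95, draw]
    FD 20: (-18.167,-33.253) -> (-19.911,-13.329) [heading=95, draw]
    RT 161: heading 95 -> 294
  ]
  -- iteration 3/4 --
  FD 17: (-19.911,-13.329) -> (-12.996,-28.86) [heading=294, draw]
  LT 45: heading 294 -> 339
  LT 135: heading 339 -> 114
  REPEAT 3 [
    -- iteration 1/3 --
    BK 14: (-12.996,-28.86) -> (-7.302,-41.649) [heading=114, draw]
    FD 20: (-7.302,-41.649) -> (-15.436,-23.378) [heading=114, draw]
    RT 161: heading 114 -> 313
    -- iteration 2/3 --
    BK 14: (-15.436,-23.378) -> (-24.984,-13.139) [heading=313, draw]
    FD 20: (-24.984,-13.139) -> (-11.344,-27.767) [heading=313, draw]
    RT 161: heading 313 -> 152
    -- iteration 3/3 --
    BK 14: (-11.344,-27.767) -> (1.017,-34.339) [heading=152, draw]
    FD 20: (1.017,-34.339) -> (-16.642,-24.95) [heading=152, draw]
    RT 161: heading 152 -> 351
  ]
  -- iteration 4/4 --
  FD 17: (-16.642,-24.95) -> (0.149,-27.609) [heading=351, draw]
  LT 45: heading 351 -> 36
  LT 135: heading 36 -> 171
  REPEAT 3 [
    -- iteration 1/3 --
    BK 14: (0.149,-27.609) -> (13.976,-29.799) [heading=171, draw]
    FD 20: (13.976,-29.799) -> (-5.778,-26.67) [heading=171, draw]
    RT 161: heading 171 -> 10
    -- iteration 2/3 --
    BK 14: (-5.778,-26.67) -> (-19.565,-29.102) [heading=10, draw]
    FD 20: (-19.565,-29.102) -> (0.131,-25.629) [heading=10, draw]
    RT 161: heading 10 -> 209
    -- iteration 3/3 --
    BK 14: (0.131,-25.629) -> (12.376,-18.841) [heading=209, draw]
    FD 20: (12.376,-18.841) -> (-5.116,-28.537) [heading=209, draw]
    RT 161: heading 209 -> 48
  ]
]
RT 90: heading 48 -> 318
LT 180: heading 318 -> 138
FD 12: (-5.116,-28.537) -> (-14.034,-20.508) [heading=138, draw]
FD 10: (-14.034,-20.508) -> (-21.466,-13.817) [heading=138, draw]
Final: pos=(-21.466,-13.817), heading=138, 31 segment(s) drawn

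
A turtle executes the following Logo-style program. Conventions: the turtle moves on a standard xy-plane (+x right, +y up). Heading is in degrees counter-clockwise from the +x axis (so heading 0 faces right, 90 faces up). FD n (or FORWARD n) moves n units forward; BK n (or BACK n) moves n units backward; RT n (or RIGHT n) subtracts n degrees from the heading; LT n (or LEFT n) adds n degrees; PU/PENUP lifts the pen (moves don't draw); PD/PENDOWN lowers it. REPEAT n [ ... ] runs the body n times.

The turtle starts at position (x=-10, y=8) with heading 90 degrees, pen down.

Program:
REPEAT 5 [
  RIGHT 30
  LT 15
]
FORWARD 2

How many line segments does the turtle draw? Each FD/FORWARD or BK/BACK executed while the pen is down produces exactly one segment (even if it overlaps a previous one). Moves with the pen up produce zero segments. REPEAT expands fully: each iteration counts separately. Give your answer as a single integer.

Executing turtle program step by step:
Start: pos=(-10,8), heading=90, pen down
REPEAT 5 [
  -- iteration 1/5 --
  RT 30: heading 90 -> 60
  LT 15: heading 60 -> 75
  -- iteration 2/5 --
  RT 30: heading 75 -> 45
  LT 15: heading 45 -> 60
  -- iteration 3/5 --
  RT 30: heading 60 -> 30
  LT 15: heading 30 -> 45
  -- iteration 4/5 --
  RT 30: heading 45 -> 15
  LT 15: heading 15 -> 30
  -- iteration 5/5 --
  RT 30: heading 30 -> 0
  LT 15: heading 0 -> 15
]
FD 2: (-10,8) -> (-8.068,8.518) [heading=15, draw]
Final: pos=(-8.068,8.518), heading=15, 1 segment(s) drawn
Segments drawn: 1

Answer: 1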